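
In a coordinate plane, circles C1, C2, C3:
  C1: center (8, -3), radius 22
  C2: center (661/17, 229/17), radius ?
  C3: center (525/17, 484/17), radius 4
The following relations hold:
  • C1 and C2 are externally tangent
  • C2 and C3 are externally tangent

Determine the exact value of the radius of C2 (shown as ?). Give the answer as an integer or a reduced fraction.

1. [ext C1·C2]  r_C2² + 44r_C2 − 741 = 0  ⇒  r_C2 = 13 (r>0 drops 1)
2. [ext C2·C3]  r_C2² + 8r_C2 − 273 = 0  ⇒  r_C2 = 13 (r>0 drops 1)

13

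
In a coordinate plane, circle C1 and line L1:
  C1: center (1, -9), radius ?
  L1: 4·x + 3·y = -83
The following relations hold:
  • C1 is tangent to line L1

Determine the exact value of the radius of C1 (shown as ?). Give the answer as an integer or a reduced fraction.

12

1. [C1‖L1]  r_C1² − 144 = 0  ⇒  r_C1 = 12 (r>0 drops 1)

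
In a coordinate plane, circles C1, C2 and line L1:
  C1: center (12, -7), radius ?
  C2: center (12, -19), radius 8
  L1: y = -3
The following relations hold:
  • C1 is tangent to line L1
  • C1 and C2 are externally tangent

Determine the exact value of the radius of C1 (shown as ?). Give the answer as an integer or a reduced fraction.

4

1. [C1‖L1]  r_C1² − 16 = 0  ⇒  r_C1 = 4 (r>0 drops 1)
2. [ext C1·C2]  r_C1² + 16r_C1 − 80 = 0  ⇒  r_C1 = 4 (r>0 drops 1)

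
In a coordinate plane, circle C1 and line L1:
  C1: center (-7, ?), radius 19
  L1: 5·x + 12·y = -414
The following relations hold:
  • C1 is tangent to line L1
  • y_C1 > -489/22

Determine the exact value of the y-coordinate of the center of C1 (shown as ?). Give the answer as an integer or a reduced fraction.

-11

1. [C1‖L1]  y_C1² + (379/6)y_C1 + 3443/6 = 0  ⇒  y_C1 = -313/6 or -11
2. given y_C1 > -489/22: keep -11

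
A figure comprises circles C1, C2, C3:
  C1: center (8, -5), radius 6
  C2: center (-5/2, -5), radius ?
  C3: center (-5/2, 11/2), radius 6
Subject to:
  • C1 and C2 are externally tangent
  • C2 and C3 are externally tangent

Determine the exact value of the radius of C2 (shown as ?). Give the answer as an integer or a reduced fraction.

9/2

1. [ext C1·C2]  r_C2² + 12r_C2 − 297/4 = 0  ⇒  r_C2 = 9/2 (r>0 drops 1)
2. [ext C2·C3]  r_C2² + 12r_C2 − 297/4 = 0  ⇒  r_C2 = 9/2 (r>0 drops 1)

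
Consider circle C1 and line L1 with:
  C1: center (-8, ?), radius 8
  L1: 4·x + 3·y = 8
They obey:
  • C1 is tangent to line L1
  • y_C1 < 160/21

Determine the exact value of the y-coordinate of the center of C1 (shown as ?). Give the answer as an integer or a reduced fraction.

0

1. [C1‖L1]  y_C1² − (80/3)y_C1 = 0  ⇒  y_C1 = 0 or 80/3
2. given y_C1 < 160/21: keep 0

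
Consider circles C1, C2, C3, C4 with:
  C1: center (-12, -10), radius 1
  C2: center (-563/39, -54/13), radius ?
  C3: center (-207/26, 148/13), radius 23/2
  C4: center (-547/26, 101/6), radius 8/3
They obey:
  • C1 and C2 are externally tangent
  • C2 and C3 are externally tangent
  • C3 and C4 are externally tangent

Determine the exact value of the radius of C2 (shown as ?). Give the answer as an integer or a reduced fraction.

1. [ext C1·C2]  r_C2² + 2r_C2 − 352/9 = 0  ⇒  r_C2 = 16/3 (r>0 drops 1)
2. [ext C2·C3]  r_C2² + 23r_C2 − 1360/9 = 0  ⇒  r_C2 = 16/3 (r>0 drops 1)

16/3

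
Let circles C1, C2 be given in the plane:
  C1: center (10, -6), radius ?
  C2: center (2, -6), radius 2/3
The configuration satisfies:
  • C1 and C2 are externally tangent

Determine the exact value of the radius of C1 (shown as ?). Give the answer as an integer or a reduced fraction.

1. [ext C1·C2]  r_C1² + (4/3)r_C1 − 572/9 = 0  ⇒  r_C1 = 22/3 (r>0 drops 1)

22/3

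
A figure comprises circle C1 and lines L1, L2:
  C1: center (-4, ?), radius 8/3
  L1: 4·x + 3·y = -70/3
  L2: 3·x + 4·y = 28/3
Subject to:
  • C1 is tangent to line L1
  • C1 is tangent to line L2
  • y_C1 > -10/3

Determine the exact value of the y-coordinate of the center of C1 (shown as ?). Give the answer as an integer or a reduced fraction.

1. [C1‖L1]  y_C1² + (44/9)y_C1 − 124/9 = 0  ⇒  y_C1 = -62/9 or 2
2. [C1‖L2]  y_C1² − (32/3)y_C1 + 52/3 = 0  ⇒  y_C1 = 2 or 26/3

2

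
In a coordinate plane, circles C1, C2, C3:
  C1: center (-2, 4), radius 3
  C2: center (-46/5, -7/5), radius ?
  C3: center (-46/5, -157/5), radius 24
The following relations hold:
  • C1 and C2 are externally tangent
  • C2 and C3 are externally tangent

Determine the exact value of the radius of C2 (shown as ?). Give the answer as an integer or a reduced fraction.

6

1. [ext C1·C2]  r_C2² + 6r_C2 − 72 = 0  ⇒  r_C2 = 6 (r>0 drops 1)
2. [ext C2·C3]  r_C2² + 48r_C2 − 324 = 0  ⇒  r_C2 = 6 (r>0 drops 1)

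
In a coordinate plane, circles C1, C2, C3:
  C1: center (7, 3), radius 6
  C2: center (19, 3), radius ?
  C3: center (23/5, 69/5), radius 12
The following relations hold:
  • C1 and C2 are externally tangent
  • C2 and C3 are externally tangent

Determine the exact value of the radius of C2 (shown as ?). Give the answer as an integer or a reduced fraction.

1. [ext C1·C2]  r_C2² + 12r_C2 − 108 = 0  ⇒  r_C2 = 6 (r>0 drops 1)
2. [ext C2·C3]  r_C2² + 24r_C2 − 180 = 0  ⇒  r_C2 = 6 (r>0 drops 1)

6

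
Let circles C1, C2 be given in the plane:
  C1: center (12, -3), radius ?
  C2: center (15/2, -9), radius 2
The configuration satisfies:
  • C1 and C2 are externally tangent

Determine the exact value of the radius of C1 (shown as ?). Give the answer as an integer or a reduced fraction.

11/2

1. [ext C1·C2]  r_C1² + 4r_C1 − 209/4 = 0  ⇒  r_C1 = 11/2 (r>0 drops 1)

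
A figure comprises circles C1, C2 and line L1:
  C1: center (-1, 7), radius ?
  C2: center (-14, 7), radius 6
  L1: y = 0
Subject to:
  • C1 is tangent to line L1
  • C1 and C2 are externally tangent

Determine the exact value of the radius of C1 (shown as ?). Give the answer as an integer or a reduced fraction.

1. [C1‖L1]  r_C1² − 49 = 0  ⇒  r_C1 = 7 (r>0 drops 1)
2. [ext C1·C2]  r_C1² + 12r_C1 − 133 = 0  ⇒  r_C1 = 7 (r>0 drops 1)

7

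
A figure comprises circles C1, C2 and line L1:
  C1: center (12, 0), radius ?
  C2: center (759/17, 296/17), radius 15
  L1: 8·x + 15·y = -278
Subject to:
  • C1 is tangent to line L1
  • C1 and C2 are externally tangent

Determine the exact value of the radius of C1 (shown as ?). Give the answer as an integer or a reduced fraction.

22

1. [C1‖L1]  r_C1² − 484 = 0  ⇒  r_C1 = 22 (r>0 drops 1)
2. [ext C1·C2]  r_C1² + 30r_C1 − 1144 = 0  ⇒  r_C1 = 22 (r>0 drops 1)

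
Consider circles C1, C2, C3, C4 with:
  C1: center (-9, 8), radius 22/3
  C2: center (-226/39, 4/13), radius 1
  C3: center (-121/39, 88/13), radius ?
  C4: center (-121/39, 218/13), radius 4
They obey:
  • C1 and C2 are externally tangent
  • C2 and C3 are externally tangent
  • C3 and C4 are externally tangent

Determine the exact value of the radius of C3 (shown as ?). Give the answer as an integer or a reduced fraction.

1. [ext C2·C3]  r_C3² + 2r_C3 − 48 = 0  ⇒  r_C3 = 6 (r>0 drops 1)
2. [ext C3·C4]  r_C3² + 8r_C3 − 84 = 0  ⇒  r_C3 = 6 (r>0 drops 1)

6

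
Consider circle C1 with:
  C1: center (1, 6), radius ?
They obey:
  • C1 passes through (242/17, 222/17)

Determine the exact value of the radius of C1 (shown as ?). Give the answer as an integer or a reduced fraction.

15

1. [C1∋P]  r_C1² − 225 = 0  ⇒  r_C1 = 15 (r>0 drops 1)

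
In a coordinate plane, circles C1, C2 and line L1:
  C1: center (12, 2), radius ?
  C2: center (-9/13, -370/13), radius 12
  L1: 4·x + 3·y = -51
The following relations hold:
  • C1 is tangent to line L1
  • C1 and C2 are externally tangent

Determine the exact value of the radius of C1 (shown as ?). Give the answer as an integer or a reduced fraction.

21

1. [C1‖L1]  r_C1² − 441 = 0  ⇒  r_C1 = 21 (r>0 drops 1)
2. [ext C1·C2]  r_C1² + 24r_C1 − 945 = 0  ⇒  r_C1 = 21 (r>0 drops 1)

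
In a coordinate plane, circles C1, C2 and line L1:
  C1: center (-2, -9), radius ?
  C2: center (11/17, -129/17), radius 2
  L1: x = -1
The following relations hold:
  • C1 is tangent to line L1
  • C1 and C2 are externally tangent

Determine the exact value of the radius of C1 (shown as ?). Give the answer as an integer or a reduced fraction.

1. [C1‖L1]  r_C1² − 1 = 0  ⇒  r_C1 = 1 (r>0 drops 1)
2. [ext C1·C2]  r_C1² + 4r_C1 − 5 = 0  ⇒  r_C1 = 1 (r>0 drops 1)

1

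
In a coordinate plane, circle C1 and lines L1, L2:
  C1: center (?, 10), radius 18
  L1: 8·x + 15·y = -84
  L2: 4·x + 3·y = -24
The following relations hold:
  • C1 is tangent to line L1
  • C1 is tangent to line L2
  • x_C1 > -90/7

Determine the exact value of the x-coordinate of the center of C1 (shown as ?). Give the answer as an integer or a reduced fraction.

1. [C1‖L1]  x_C1² + (117/2)x_C1 − 1215/2 = 0  ⇒  x_C1 = -135/2 or 9
2. [C1‖L2]  x_C1² + 27x_C1 − 324 = 0  ⇒  x_C1 = -36 or 9

9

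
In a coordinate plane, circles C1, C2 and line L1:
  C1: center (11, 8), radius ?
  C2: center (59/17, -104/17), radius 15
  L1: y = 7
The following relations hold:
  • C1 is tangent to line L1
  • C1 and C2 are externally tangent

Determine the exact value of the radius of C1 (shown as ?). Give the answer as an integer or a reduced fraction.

1. [C1‖L1]  r_C1² − 1 = 0  ⇒  r_C1 = 1 (r>0 drops 1)
2. [ext C1·C2]  r_C1² + 30r_C1 − 31 = 0  ⇒  r_C1 = 1 (r>0 drops 1)

1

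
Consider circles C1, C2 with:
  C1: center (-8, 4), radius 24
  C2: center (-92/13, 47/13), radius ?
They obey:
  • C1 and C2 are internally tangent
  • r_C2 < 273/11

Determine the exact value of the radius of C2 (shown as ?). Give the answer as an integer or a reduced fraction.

23

1. [int C1,C2]  r_C2² − 48r_C2 + 575 = 0  ⇒  r_C2 = 23 or 25
2. given r_C2 < 273/11: keep 23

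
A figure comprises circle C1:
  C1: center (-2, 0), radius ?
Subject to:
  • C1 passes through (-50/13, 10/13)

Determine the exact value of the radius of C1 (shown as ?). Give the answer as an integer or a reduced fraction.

2

1. [C1∋P]  r_C1² − 4 = 0  ⇒  r_C1 = 2 (r>0 drops 1)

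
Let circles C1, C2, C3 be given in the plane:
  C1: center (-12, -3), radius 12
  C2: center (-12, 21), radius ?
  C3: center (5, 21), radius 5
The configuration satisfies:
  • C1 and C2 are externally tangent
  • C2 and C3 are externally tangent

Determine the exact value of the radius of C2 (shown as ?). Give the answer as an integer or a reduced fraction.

12

1. [ext C1·C2]  r_C2² + 24r_C2 − 432 = 0  ⇒  r_C2 = 12 (r>0 drops 1)
2. [ext C2·C3]  r_C2² + 10r_C2 − 264 = 0  ⇒  r_C2 = 12 (r>0 drops 1)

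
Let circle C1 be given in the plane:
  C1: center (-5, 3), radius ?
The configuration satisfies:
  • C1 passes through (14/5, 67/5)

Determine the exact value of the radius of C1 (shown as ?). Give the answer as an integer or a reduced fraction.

1. [C1∋P]  r_C1² − 169 = 0  ⇒  r_C1 = 13 (r>0 drops 1)

13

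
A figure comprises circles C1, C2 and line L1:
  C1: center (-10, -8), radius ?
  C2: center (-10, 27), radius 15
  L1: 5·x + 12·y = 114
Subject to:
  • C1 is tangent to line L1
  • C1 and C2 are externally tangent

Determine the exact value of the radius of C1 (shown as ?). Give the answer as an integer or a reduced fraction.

1. [C1‖L1]  r_C1² − 400 = 0  ⇒  r_C1 = 20 (r>0 drops 1)
2. [ext C1·C2]  r_C1² + 30r_C1 − 1000 = 0  ⇒  r_C1 = 20 (r>0 drops 1)

20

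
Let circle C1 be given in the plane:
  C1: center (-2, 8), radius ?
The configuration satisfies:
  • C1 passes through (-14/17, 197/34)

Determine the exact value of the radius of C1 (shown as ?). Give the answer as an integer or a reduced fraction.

5/2

1. [C1∋P]  r_C1² − 25/4 = 0  ⇒  r_C1 = 5/2 (r>0 drops 1)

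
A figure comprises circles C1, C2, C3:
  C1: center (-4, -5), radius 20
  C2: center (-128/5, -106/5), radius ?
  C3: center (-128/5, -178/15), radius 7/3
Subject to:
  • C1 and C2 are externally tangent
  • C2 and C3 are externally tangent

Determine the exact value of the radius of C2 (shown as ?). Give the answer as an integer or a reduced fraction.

1. [ext C1·C2]  r_C2² + 40r_C2 − 329 = 0  ⇒  r_C2 = 7 (r>0 drops 1)
2. [ext C2·C3]  r_C2² + (14/3)r_C2 − 245/3 = 0  ⇒  r_C2 = 7 (r>0 drops 1)

7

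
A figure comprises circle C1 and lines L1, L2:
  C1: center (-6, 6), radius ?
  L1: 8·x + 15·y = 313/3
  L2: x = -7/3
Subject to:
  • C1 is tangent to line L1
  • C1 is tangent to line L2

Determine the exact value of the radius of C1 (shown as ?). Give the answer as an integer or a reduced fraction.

1. [C1‖L1]  r_C1² − 121/9 = 0  ⇒  r_C1 = 11/3 (r>0 drops 1)
2. [C1‖L2]  r_C1² − 121/9 = 0  ⇒  r_C1 = 11/3 (r>0 drops 1)

11/3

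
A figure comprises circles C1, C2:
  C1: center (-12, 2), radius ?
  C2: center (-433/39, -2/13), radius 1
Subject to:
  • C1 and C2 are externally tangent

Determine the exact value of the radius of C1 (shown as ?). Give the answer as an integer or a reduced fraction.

1. [ext C1·C2]  r_C1² + 2r_C1 − 40/9 = 0  ⇒  r_C1 = 4/3 (r>0 drops 1)

4/3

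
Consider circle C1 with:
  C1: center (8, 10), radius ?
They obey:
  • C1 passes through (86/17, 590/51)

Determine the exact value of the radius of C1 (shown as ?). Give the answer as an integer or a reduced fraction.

1. [C1∋P]  r_C1² − 100/9 = 0  ⇒  r_C1 = 10/3 (r>0 drops 1)

10/3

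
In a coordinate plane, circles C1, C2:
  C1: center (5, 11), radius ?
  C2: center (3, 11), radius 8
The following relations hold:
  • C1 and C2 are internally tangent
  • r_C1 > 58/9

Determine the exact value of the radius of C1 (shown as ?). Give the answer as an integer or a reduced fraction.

1. [int C1,C2]  r_C1² − 16r_C1 + 60 = 0  ⇒  r_C1 = 6 or 10
2. given r_C1 > 58/9: keep 10

10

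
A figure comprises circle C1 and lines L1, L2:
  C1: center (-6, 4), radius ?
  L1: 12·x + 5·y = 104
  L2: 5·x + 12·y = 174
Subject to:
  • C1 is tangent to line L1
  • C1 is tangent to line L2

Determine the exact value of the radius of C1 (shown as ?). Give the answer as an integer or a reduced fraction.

1. [C1‖L1]  r_C1² − 144 = 0  ⇒  r_C1 = 12 (r>0 drops 1)
2. [C1‖L2]  r_C1² − 144 = 0  ⇒  r_C1 = 12 (r>0 drops 1)

12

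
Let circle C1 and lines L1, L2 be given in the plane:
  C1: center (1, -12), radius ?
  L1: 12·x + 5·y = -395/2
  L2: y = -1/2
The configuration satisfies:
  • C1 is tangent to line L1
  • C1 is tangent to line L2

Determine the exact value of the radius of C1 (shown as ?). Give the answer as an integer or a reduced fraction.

23/2

1. [C1‖L1]  r_C1² − 529/4 = 0  ⇒  r_C1 = 23/2 (r>0 drops 1)
2. [C1‖L2]  r_C1² − 529/4 = 0  ⇒  r_C1 = 23/2 (r>0 drops 1)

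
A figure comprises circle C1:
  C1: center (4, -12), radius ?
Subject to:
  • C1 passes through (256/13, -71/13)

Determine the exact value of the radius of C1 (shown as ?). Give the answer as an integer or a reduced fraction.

1. [C1∋P]  r_C1² − 289 = 0  ⇒  r_C1 = 17 (r>0 drops 1)

17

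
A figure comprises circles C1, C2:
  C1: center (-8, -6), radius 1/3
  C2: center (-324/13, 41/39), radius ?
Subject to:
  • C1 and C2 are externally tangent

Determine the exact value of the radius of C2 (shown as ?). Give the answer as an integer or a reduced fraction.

1. [ext C1·C2]  r_C2² + (2/3)r_C2 − 336 = 0  ⇒  r_C2 = 18 (r>0 drops 1)

18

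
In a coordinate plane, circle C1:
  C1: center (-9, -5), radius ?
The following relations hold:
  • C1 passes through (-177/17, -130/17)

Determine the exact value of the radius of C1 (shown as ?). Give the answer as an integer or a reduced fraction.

1. [C1∋P]  r_C1² − 9 = 0  ⇒  r_C1 = 3 (r>0 drops 1)

3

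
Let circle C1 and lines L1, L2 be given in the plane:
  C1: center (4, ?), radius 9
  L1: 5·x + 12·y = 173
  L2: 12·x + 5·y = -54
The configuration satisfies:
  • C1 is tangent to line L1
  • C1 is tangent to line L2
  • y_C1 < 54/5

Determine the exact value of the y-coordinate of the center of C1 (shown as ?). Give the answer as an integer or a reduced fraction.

3

1. [C1‖L1]  y_C1² − (51/2)y_C1 + 135/2 = 0  ⇒  y_C1 = 3 or 45/2
2. [C1‖L2]  y_C1² + (204/5)y_C1 − 657/5 = 0  ⇒  y_C1 = -219/5 or 3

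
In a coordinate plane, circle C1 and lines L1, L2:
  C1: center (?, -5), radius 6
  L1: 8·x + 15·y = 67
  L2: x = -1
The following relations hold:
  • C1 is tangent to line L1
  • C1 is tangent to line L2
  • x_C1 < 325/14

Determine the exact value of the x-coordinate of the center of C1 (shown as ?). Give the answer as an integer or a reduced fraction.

1. [C1‖L1]  x_C1² − (71/2)x_C1 + 305/2 = 0  ⇒  x_C1 = 5 or 61/2
2. [C1‖L2]  x_C1² + 2x_C1 − 35 = 0  ⇒  x_C1 = -7 or 5

5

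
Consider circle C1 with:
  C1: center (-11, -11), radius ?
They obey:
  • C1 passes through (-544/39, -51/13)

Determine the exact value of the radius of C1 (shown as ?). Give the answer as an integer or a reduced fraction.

23/3

1. [C1∋P]  r_C1² − 529/9 = 0  ⇒  r_C1 = 23/3 (r>0 drops 1)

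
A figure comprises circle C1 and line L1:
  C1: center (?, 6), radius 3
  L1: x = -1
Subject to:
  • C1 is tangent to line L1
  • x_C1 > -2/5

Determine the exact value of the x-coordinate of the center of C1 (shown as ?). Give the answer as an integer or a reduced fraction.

2

1. [C1‖L1]  x_C1² + 2x_C1 − 8 = 0  ⇒  x_C1 = -4 or 2
2. given x_C1 > -2/5: keep 2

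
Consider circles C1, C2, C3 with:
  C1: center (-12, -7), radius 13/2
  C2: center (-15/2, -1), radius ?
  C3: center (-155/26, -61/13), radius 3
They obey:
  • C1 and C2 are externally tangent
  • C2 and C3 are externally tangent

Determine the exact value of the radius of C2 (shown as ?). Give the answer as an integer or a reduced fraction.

1. [ext C1·C2]  r_C2² + 13r_C2 − 14 = 0  ⇒  r_C2 = 1 (r>0 drops 1)
2. [ext C2·C3]  r_C2² + 6r_C2 − 7 = 0  ⇒  r_C2 = 1 (r>0 drops 1)

1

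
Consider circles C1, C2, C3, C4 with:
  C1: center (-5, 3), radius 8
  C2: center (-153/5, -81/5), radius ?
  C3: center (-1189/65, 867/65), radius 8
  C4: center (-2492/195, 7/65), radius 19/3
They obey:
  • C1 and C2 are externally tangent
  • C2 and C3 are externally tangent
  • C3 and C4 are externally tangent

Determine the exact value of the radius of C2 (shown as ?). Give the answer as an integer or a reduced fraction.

1. [ext C1·C2]  r_C2² + 16r_C2 − 960 = 0  ⇒  r_C2 = 24 (r>0 drops 1)
2. [ext C2·C3]  r_C2² + 16r_C2 − 960 = 0  ⇒  r_C2 = 24 (r>0 drops 1)

24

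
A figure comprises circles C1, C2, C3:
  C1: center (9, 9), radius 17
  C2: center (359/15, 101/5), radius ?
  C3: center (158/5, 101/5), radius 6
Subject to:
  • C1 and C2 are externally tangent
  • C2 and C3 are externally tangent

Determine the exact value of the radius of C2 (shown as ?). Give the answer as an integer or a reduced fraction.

5/3

1. [ext C1·C2]  r_C2² + 34r_C2 − 535/9 = 0  ⇒  r_C2 = 5/3 (r>0 drops 1)
2. [ext C2·C3]  r_C2² + 12r_C2 − 205/9 = 0  ⇒  r_C2 = 5/3 (r>0 drops 1)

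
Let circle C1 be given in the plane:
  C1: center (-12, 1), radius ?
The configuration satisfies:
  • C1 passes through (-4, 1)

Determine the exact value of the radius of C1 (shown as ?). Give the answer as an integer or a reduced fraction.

1. [C1∋P]  r_C1² − 64 = 0  ⇒  r_C1 = 8 (r>0 drops 1)

8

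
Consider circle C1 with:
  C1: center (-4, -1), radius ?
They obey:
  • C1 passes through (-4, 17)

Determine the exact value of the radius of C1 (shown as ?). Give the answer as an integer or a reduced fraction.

1. [C1∋P]  r_C1² − 324 = 0  ⇒  r_C1 = 18 (r>0 drops 1)

18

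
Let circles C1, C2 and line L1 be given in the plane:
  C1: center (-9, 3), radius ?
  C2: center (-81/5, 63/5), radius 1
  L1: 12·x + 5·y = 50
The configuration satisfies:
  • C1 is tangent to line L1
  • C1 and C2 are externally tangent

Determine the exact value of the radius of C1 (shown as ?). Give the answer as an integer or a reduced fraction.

1. [C1‖L1]  r_C1² − 121 = 0  ⇒  r_C1 = 11 (r>0 drops 1)
2. [ext C1·C2]  r_C1² + 2r_C1 − 143 = 0  ⇒  r_C1 = 11 (r>0 drops 1)

11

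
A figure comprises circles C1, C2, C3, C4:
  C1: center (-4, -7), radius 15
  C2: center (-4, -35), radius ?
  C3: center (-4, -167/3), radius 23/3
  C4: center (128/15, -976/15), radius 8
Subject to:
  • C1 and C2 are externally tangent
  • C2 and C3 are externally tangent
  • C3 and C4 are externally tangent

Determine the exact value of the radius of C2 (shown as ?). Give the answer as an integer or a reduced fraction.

1. [ext C1·C2]  r_C2² + 30r_C2 − 559 = 0  ⇒  r_C2 = 13 (r>0 drops 1)
2. [ext C2·C3]  r_C2² + (46/3)r_C2 − 1105/3 = 0  ⇒  r_C2 = 13 (r>0 drops 1)

13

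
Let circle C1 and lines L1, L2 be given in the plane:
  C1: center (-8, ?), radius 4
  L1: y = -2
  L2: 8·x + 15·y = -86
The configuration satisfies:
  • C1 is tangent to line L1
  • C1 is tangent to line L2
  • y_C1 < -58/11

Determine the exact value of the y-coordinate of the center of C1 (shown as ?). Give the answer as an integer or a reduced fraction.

-6

1. [C1‖L1]  y_C1² + 4y_C1 − 12 = 0  ⇒  y_C1 = -6 or 2
2. [C1‖L2]  y_C1² + (44/15)y_C1 − 92/5 = 0  ⇒  y_C1 = -6 or 46/15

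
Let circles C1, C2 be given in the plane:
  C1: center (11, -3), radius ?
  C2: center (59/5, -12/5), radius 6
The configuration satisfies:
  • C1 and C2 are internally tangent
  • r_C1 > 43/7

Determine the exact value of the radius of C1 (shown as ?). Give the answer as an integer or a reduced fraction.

7

1. [int C1,C2]  r_C1² − 12r_C1 + 35 = 0  ⇒  r_C1 = 5 or 7
2. given r_C1 > 43/7: keep 7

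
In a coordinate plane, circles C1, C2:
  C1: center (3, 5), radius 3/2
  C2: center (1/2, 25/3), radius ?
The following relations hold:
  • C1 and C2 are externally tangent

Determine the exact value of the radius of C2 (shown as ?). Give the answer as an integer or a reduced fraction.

1. [ext C1·C2]  r_C2² + 3r_C2 − 136/9 = 0  ⇒  r_C2 = 8/3 (r>0 drops 1)

8/3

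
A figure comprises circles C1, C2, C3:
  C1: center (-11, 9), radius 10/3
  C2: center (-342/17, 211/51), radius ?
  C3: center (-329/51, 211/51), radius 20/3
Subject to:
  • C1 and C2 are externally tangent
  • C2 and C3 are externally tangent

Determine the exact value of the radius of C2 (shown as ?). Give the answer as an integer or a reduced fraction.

7

1. [ext C1·C2]  r_C2² + (20/3)r_C2 − 287/3 = 0  ⇒  r_C2 = 7 (r>0 drops 1)
2. [ext C2·C3]  r_C2² + (40/3)r_C2 − 427/3 = 0  ⇒  r_C2 = 7 (r>0 drops 1)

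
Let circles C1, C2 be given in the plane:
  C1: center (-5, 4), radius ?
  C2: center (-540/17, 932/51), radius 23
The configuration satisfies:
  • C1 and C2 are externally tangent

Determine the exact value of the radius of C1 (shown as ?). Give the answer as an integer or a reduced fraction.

22/3

1. [ext C1·C2]  r_C1² + 46r_C1 − 3520/9 = 0  ⇒  r_C1 = 22/3 (r>0 drops 1)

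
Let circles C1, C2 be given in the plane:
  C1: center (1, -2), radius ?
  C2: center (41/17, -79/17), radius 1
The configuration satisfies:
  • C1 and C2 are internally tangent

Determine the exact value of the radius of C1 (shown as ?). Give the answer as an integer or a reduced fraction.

4

1. [int C1,C2]  r_C1² − 2r_C1 − 8 = 0  ⇒  r_C1 = 4 (r>0 drops 1)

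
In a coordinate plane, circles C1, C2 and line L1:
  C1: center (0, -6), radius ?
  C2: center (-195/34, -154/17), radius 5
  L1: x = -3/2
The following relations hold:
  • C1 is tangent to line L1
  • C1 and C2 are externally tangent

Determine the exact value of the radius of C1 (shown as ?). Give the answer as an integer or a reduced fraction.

1. [C1‖L1]  r_C1² − 9/4 = 0  ⇒  r_C1 = 3/2 (r>0 drops 1)
2. [ext C1·C2]  r_C1² + 10r_C1 − 69/4 = 0  ⇒  r_C1 = 3/2 (r>0 drops 1)

3/2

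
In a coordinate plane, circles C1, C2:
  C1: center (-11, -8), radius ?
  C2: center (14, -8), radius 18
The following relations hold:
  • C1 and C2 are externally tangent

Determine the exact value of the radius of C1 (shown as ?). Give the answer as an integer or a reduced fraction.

7

1. [ext C1·C2]  r_C1² + 36r_C1 − 301 = 0  ⇒  r_C1 = 7 (r>0 drops 1)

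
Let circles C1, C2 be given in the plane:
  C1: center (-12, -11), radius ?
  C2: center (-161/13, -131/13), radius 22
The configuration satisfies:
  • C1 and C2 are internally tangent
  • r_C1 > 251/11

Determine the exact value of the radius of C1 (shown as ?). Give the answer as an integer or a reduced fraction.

1. [int C1,C2]  r_C1² − 44r_C1 + 483 = 0  ⇒  r_C1 = 21 or 23
2. given r_C1 > 251/11: keep 23

23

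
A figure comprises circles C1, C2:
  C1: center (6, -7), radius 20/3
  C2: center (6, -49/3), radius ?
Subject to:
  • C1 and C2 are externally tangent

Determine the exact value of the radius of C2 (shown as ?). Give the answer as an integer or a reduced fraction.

1. [ext C1·C2]  r_C2² + (40/3)r_C2 − 128/3 = 0  ⇒  r_C2 = 8/3 (r>0 drops 1)

8/3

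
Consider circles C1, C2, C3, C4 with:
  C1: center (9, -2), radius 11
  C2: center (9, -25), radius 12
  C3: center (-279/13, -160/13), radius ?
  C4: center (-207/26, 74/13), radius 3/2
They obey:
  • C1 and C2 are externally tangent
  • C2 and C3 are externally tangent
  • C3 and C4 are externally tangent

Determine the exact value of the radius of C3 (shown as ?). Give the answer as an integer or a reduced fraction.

21

1. [ext C2·C3]  r_C3² + 24r_C3 − 945 = 0  ⇒  r_C3 = 21 (r>0 drops 1)
2. [ext C3·C4]  r_C3² + 3r_C3 − 504 = 0  ⇒  r_C3 = 21 (r>0 drops 1)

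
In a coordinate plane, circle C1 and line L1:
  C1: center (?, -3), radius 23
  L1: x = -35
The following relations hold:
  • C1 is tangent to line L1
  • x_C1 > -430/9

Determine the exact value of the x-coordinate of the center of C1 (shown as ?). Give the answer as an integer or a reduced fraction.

1. [C1‖L1]  x_C1² + 70x_C1 + 696 = 0  ⇒  x_C1 = -58 or -12
2. given x_C1 > -430/9: keep -12

-12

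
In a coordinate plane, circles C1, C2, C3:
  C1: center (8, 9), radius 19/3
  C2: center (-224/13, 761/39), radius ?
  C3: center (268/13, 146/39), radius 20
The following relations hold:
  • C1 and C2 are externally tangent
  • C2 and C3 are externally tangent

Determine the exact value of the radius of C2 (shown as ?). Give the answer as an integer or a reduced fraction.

21

1. [ext C1·C2]  r_C2² + (38/3)r_C2 − 707 = 0  ⇒  r_C2 = 21 (r>0 drops 1)
2. [ext C2·C3]  r_C2² + 40r_C2 − 1281 = 0  ⇒  r_C2 = 21 (r>0 drops 1)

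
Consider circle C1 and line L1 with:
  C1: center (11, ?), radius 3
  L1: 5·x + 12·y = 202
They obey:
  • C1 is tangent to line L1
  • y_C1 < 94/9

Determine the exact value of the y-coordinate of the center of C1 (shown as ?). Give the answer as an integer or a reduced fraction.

9

1. [C1‖L1]  y_C1² − (49/2)y_C1 + 279/2 = 0  ⇒  y_C1 = 9 or 31/2
2. given y_C1 < 94/9: keep 9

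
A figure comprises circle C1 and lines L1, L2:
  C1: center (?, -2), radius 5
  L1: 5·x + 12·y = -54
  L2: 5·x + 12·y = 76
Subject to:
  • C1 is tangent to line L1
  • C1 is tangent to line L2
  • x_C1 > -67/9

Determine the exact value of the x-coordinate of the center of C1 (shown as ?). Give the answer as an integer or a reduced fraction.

7

1. [C1‖L1]  x_C1² + 12x_C1 − 133 = 0  ⇒  x_C1 = -19 or 7
2. [C1‖L2]  x_C1² − 40x_C1 + 231 = 0  ⇒  x_C1 = 7 or 33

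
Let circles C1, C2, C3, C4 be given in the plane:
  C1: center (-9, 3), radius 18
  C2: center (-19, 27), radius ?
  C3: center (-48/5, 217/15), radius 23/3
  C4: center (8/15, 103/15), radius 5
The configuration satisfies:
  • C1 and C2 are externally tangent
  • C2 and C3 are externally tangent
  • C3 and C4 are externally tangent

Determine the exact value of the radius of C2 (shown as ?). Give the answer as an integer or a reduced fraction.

1. [ext C1·C2]  r_C2² + 36r_C2 − 352 = 0  ⇒  r_C2 = 8 (r>0 drops 1)
2. [ext C2·C3]  r_C2² + (46/3)r_C2 − 560/3 = 0  ⇒  r_C2 = 8 (r>0 drops 1)

8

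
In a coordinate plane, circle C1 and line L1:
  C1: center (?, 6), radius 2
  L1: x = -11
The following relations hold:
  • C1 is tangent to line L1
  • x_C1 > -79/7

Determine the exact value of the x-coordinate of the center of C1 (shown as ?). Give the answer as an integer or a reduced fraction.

-9

1. [C1‖L1]  x_C1² + 22x_C1 + 117 = 0  ⇒  x_C1 = -13 or -9
2. given x_C1 > -79/7: keep -9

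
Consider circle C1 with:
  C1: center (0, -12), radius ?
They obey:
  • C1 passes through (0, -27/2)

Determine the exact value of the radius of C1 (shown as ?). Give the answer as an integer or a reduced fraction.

3/2

1. [C1∋P]  r_C1² − 9/4 = 0  ⇒  r_C1 = 3/2 (r>0 drops 1)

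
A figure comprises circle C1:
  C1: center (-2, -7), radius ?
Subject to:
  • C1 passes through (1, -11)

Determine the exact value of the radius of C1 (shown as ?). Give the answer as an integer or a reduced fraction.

5

1. [C1∋P]  r_C1² − 25 = 0  ⇒  r_C1 = 5 (r>0 drops 1)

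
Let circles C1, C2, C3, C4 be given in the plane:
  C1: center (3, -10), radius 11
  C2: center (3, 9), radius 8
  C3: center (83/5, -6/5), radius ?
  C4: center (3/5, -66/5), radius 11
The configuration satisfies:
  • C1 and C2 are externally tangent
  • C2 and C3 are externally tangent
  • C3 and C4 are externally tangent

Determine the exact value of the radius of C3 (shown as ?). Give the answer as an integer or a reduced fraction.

1. [ext C2·C3]  r_C3² + 16r_C3 − 225 = 0  ⇒  r_C3 = 9 (r>0 drops 1)
2. [ext C3·C4]  r_C3² + 22r_C3 − 279 = 0  ⇒  r_C3 = 9 (r>0 drops 1)

9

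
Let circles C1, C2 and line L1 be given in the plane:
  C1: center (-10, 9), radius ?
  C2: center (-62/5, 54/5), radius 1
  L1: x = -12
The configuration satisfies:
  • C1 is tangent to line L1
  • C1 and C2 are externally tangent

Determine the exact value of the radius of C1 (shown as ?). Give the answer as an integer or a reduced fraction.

1. [C1‖L1]  r_C1² − 4 = 0  ⇒  r_C1 = 2 (r>0 drops 1)
2. [ext C1·C2]  r_C1² + 2r_C1 − 8 = 0  ⇒  r_C1 = 2 (r>0 drops 1)

2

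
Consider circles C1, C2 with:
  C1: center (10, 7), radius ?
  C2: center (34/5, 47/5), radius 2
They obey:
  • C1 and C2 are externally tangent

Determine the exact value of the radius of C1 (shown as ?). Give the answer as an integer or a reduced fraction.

2

1. [ext C1·C2]  r_C1² + 4r_C1 − 12 = 0  ⇒  r_C1 = 2 (r>0 drops 1)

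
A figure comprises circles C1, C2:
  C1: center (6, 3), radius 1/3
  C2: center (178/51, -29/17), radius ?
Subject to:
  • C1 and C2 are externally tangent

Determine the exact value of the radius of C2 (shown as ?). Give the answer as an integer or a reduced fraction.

5

1. [ext C1·C2]  r_C2² + (2/3)r_C2 − 85/3 = 0  ⇒  r_C2 = 5 (r>0 drops 1)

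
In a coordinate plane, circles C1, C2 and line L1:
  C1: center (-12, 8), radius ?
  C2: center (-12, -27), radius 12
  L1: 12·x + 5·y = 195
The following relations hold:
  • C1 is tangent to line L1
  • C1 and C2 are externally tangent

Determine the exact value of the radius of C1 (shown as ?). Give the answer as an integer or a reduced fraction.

1. [C1‖L1]  r_C1² − 529 = 0  ⇒  r_C1 = 23 (r>0 drops 1)
2. [ext C1·C2]  r_C1² + 24r_C1 − 1081 = 0  ⇒  r_C1 = 23 (r>0 drops 1)

23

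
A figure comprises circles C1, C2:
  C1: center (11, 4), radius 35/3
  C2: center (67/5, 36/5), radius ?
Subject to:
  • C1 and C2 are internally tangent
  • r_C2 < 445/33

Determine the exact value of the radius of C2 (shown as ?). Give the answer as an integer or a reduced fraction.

23/3

1. [int C1,C2]  r_C2² − (70/3)r_C2 + 1081/9 = 0  ⇒  r_C2 = 23/3 or 47/3
2. given r_C2 < 445/33: keep 23/3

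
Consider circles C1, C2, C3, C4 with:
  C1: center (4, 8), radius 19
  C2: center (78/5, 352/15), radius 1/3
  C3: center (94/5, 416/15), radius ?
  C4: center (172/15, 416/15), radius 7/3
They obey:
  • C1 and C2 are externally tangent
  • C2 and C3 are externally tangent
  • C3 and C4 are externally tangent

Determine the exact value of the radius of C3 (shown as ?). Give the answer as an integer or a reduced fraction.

5

1. [ext C2·C3]  r_C3² + (2/3)r_C3 − 85/3 = 0  ⇒  r_C3 = 5 (r>0 drops 1)
2. [ext C3·C4]  r_C3² + (14/3)r_C3 − 145/3 = 0  ⇒  r_C3 = 5 (r>0 drops 1)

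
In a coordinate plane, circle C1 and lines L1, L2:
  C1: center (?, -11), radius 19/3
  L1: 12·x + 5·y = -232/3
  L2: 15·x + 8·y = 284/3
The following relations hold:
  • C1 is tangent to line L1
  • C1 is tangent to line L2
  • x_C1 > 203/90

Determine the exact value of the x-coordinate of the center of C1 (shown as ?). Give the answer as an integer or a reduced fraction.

1. [C1‖L1]  x_C1² + (67/18)x_C1 − 785/18 = 0  ⇒  x_C1 = -157/18 or 5
2. [C1‖L2]  x_C1² − (1096/45)x_C1 + 871/9 = 0  ⇒  x_C1 = 5 or 871/45

5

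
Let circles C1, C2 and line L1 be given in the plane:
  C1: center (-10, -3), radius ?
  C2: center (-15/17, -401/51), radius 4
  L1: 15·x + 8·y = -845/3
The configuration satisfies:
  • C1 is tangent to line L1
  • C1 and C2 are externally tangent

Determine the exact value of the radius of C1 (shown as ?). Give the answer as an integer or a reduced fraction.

1. [C1‖L1]  r_C1² − 361/9 = 0  ⇒  r_C1 = 19/3 (r>0 drops 1)
2. [ext C1·C2]  r_C1² + 8r_C1 − 817/9 = 0  ⇒  r_C1 = 19/3 (r>0 drops 1)

19/3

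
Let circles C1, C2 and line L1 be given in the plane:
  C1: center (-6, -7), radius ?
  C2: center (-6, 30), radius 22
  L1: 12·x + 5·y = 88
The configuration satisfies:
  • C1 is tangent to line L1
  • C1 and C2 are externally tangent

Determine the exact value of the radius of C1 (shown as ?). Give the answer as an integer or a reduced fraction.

1. [C1‖L1]  r_C1² − 225 = 0  ⇒  r_C1 = 15 (r>0 drops 1)
2. [ext C1·C2]  r_C1² + 44r_C1 − 885 = 0  ⇒  r_C1 = 15 (r>0 drops 1)

15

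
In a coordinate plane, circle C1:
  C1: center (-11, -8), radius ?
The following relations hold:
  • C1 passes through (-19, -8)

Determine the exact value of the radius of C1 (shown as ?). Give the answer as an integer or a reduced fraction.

1. [C1∋P]  r_C1² − 64 = 0  ⇒  r_C1 = 8 (r>0 drops 1)

8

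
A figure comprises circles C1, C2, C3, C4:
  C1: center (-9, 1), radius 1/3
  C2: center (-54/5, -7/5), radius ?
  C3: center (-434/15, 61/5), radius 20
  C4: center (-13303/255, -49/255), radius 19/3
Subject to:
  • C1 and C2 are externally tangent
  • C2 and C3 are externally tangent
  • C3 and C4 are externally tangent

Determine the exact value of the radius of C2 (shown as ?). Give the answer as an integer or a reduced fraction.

8/3

1. [ext C1·C2]  r_C2² + (2/3)r_C2 − 80/9 = 0  ⇒  r_C2 = 8/3 (r>0 drops 1)
2. [ext C2·C3]  r_C2² + 40r_C2 − 1024/9 = 0  ⇒  r_C2 = 8/3 (r>0 drops 1)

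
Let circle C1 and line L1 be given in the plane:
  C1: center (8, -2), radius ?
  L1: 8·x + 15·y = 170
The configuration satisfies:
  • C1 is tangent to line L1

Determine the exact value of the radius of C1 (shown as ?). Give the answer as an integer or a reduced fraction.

8

1. [C1‖L1]  r_C1² − 64 = 0  ⇒  r_C1 = 8 (r>0 drops 1)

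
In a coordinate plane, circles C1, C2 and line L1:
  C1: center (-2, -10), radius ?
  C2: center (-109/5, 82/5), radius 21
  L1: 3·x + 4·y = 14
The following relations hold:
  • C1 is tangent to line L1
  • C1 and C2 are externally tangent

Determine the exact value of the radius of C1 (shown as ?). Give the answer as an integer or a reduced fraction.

12

1. [C1‖L1]  r_C1² − 144 = 0  ⇒  r_C1 = 12 (r>0 drops 1)
2. [ext C1·C2]  r_C1² + 42r_C1 − 648 = 0  ⇒  r_C1 = 12 (r>0 drops 1)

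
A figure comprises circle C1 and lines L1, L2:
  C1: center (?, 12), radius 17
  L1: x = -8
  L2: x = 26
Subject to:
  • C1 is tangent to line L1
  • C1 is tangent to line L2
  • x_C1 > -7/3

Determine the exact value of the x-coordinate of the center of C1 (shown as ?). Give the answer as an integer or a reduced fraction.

1. [C1‖L1]  x_C1² + 16x_C1 − 225 = 0  ⇒  x_C1 = -25 or 9
2. [C1‖L2]  x_C1² − 52x_C1 + 387 = 0  ⇒  x_C1 = 9 or 43

9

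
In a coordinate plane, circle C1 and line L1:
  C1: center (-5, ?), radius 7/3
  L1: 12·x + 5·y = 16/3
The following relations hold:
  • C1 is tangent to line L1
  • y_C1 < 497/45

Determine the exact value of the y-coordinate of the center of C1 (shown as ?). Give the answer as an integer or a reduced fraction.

7

1. [C1‖L1]  y_C1² − (392/15)y_C1 + 2009/15 = 0  ⇒  y_C1 = 7 or 287/15
2. given y_C1 < 497/45: keep 7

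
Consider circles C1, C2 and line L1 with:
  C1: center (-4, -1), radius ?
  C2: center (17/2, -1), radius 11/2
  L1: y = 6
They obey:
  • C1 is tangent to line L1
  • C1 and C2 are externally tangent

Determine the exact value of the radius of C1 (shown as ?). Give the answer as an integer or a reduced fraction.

1. [C1‖L1]  r_C1² − 49 = 0  ⇒  r_C1 = 7 (r>0 drops 1)
2. [ext C1·C2]  r_C1² + 11r_C1 − 126 = 0  ⇒  r_C1 = 7 (r>0 drops 1)

7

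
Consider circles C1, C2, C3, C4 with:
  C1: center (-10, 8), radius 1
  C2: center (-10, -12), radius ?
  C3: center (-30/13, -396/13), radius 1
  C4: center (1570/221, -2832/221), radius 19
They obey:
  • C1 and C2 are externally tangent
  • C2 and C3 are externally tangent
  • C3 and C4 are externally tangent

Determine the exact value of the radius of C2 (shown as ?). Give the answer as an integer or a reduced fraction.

1. [ext C1·C2]  r_C2² + 2r_C2 − 399 = 0  ⇒  r_C2 = 19 (r>0 drops 1)
2. [ext C2·C3]  r_C2² + 2r_C2 − 399 = 0  ⇒  r_C2 = 19 (r>0 drops 1)

19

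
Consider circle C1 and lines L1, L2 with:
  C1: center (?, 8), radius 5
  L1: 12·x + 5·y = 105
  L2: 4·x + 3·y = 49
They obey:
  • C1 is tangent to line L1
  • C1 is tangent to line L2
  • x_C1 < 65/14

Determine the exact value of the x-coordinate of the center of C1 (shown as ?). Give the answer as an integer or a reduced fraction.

1. [C1‖L1]  x_C1² − (65/6)x_C1 = 0  ⇒  x_C1 = 0 or 65/6
2. [C1‖L2]  x_C1² − (25/2)x_C1 = 0  ⇒  x_C1 = 0 or 25/2

0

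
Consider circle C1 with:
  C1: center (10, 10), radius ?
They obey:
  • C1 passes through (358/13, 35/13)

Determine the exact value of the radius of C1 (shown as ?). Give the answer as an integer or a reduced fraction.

1. [C1∋P]  r_C1² − 361 = 0  ⇒  r_C1 = 19 (r>0 drops 1)

19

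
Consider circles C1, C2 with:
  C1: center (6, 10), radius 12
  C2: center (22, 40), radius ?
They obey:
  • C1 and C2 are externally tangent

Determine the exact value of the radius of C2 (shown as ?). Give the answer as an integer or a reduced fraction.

22

1. [ext C1·C2]  r_C2² + 24r_C2 − 1012 = 0  ⇒  r_C2 = 22 (r>0 drops 1)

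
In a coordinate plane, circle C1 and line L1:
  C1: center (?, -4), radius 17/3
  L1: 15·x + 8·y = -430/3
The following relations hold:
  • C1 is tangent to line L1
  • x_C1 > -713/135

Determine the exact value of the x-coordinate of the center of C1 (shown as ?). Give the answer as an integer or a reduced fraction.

-1

1. [C1‖L1]  x_C1² + (668/45)x_C1 + 623/45 = 0  ⇒  x_C1 = -623/45 or -1
2. given x_C1 > -713/135: keep -1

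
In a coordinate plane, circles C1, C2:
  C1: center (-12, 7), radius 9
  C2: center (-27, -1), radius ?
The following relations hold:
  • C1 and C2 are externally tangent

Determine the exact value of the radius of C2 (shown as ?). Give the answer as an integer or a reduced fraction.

1. [ext C1·C2]  r_C2² + 18r_C2 − 208 = 0  ⇒  r_C2 = 8 (r>0 drops 1)

8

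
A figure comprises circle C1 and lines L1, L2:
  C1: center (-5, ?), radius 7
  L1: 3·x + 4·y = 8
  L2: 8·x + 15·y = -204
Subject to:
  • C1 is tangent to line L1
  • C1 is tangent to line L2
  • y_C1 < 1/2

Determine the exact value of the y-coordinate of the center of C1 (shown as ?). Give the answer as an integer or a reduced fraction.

-3

1. [C1‖L1]  y_C1² − (23/2)y_C1 − 87/2 = 0  ⇒  y_C1 = -3 or 29/2
2. [C1‖L2]  y_C1² + (328/15)y_C1 + 283/5 = 0  ⇒  y_C1 = -283/15 or -3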